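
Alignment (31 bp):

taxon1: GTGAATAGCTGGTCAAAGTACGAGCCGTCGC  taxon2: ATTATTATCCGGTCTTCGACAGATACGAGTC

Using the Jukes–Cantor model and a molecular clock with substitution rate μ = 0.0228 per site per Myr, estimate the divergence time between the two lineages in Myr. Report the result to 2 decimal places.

The sequences differ at 16 of 31 sites, so p = 16/31 ≈ 0.516129.
d = −(3/4) ln(1 − 4p/3) = −0.75 ln(1 − 0.688172) = −0.75 ln(0.311828)
  = −0.75 × (-1.165304) = 0.873978 substitutions/site.
Under a molecular clock d = 2μt, so t = d/(2μ) = 0.873978 / (2 × 0.0228) = 19.17 Myr.

19.17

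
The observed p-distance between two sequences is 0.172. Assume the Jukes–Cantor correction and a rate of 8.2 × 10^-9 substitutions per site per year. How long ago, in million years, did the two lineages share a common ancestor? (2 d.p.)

d = −(3/4) ln(1 − 4p/3) = −0.75 ln(1 − 0.229333) = −0.75 ln(0.770667)
  = −0.75 × (-0.260499) = 0.195374 substitutions/site.
Under a molecular clock d = 2μt, so t = d/(2μ) = 0.195374 / (2 × 8.2 × 10^-9) = 11.91 million years.

11.91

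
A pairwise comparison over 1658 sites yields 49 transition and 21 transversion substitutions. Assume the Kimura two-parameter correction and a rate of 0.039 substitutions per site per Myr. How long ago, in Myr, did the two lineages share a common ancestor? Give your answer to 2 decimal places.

0.56

P = 49/1658 ≈ 0.029554 and Q = 21/1658 ≈ 0.012666.
Under the Kimura two-parameter model, d = −½ ln(1 − 2P − Q) − ¼ ln(1 − 2Q).
1 − 2P − Q = 0.928226, giving −½ ln(0.928226) = 0.037240.
1 − 2Q = 0.974668, giving −¼ ln(0.974668) = 0.006415.
d = 0.037240 + 0.006415 = 0.043655.
Under a molecular clock d = 2μt, so t = d/(2μ) = 0.043655 / (2 × 0.039) = 0.56 Myr.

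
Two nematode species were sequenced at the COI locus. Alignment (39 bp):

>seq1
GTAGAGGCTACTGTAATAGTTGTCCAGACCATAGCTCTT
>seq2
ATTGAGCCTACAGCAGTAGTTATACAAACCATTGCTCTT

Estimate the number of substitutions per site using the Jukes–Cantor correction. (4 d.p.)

The sequences differ at 10 of 39 sites (1, 3, 7, 12, 14, 16, 22, 24, 27, 33), so p = 10/39 ≈ 0.25641.
d = −(3/4) ln(1 − 4p/3) = −0.75 ln(1 − 0.34188) = −0.75 ln(0.65812)
  = −0.75 × (-0.418368) = 0.313776 substitutions/site.

0.3138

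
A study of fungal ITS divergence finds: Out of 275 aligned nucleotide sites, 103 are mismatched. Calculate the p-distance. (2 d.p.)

0.37

p = 103/275 = 0.374545… ≈ 0.37 (to 2 d.p.).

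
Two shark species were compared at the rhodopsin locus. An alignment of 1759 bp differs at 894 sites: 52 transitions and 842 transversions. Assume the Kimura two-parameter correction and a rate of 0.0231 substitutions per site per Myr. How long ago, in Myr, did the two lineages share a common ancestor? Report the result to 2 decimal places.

25.43

P = 52/1759 ≈ 0.029562 and Q = 842/1759 ≈ 0.478681.
Under the Kimura two-parameter model, d = −½ ln(1 − 2P − Q) − ¼ ln(1 − 2Q).
1 − 2P − Q = 0.462195, giving −½ ln(0.462195) = 0.385884.
1 − 2Q = 0.042638, giving −¼ ln(0.042638) = 0.788752.
d = 0.385884 + 0.788752 = 1.174636.
Under a molecular clock d = 2μt, so t = d/(2μ) = 1.174636 / (2 × 0.0231) = 25.43 Myr.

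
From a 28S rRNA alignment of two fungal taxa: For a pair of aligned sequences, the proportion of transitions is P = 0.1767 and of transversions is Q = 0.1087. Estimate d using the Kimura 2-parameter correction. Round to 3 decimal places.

0.371

Under the Kimura two-parameter model, d = −½ ln(1 − 2P − Q) − ¼ ln(1 − 2Q).
1 − 2P − Q = 0.5379, giving −½ ln(0.5379) = 0.310041.
1 − 2Q = 0.7826, giving −¼ ln(0.7826) = 0.061283.
d = 0.310041 + 0.061283 = 0.371324.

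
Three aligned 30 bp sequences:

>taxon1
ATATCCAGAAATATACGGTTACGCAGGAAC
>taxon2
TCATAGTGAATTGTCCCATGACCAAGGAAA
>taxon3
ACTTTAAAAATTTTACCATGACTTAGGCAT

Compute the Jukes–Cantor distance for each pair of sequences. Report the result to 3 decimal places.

d(taxon1,taxon2) = 0.730, d(taxon1,taxon3) = 0.730, d(taxon2,taxon3) = 0.572

taxon1–taxon2: 14/30 sites differ → p ≈ 0.466667, d = −0.75 ln(1 − 0.622223) = 0.730088 ≈ 0.730.
taxon1–taxon3: 14/30 sites differ → p ≈ 0.466667, d = −0.75 ln(1 − 0.622223) = 0.730088 ≈ 0.730.
taxon2–taxon3: 12/30 sites differ → p = 0.4, d = −0.75 ln(1 − 0.533333) = 0.571605 ≈ 0.572.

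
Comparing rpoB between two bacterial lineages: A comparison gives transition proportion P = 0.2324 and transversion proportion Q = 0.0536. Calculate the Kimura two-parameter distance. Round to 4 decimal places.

0.3937

Under the Kimura two-parameter model, d = −½ ln(1 − 2P − Q) − ¼ ln(1 − 2Q).
1 − 2P − Q = 0.4816, giving −½ ln(0.4816) = 0.365321.
1 − 2Q = 0.8928, giving −¼ ln(0.8928) = 0.028348.
d = 0.365321 + 0.028348 = 0.393669.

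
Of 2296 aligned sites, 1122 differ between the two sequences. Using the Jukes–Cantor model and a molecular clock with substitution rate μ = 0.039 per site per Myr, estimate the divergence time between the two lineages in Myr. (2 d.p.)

10.14

p = 1122/2296 ≈ 0.488676.
d = −(3/4) ln(1 − 4p/3) = −0.75 ln(1 − 0.651568) = −0.75 ln(0.348432)
  = −0.75 × (-1.054312) = 0.790734 substitutions/site.
Under a molecular clock d = 2μt, so t = d/(2μ) = 0.790734 / (2 × 0.039) = 10.14 Myr.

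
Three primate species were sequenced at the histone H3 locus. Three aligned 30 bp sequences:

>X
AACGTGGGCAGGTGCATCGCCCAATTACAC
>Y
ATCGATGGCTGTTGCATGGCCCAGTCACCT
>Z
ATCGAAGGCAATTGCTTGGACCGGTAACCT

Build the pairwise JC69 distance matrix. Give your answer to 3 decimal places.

X–Y: 10/30 sites differ → p ≈ 0.333333, d = −0.75 ln(1 − 0.444444) = 0.440839 ≈ 0.441.
X–Z: 13/30 sites differ → p ≈ 0.433333, d = −0.75 ln(1 − 0.577777) = 0.646666 ≈ 0.647.
Y–Z: 7/30 sites differ → p ≈ 0.233333, d = −0.75 ln(1 − 0.311111) = 0.279506 ≈ 0.280.

d(X,Y) = 0.441, d(X,Z) = 0.647, d(Y,Z) = 0.280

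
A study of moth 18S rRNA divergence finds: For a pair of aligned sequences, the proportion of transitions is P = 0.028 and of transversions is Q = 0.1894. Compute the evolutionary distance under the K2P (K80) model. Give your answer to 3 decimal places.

Under the Kimura two-parameter model, d = −½ ln(1 − 2P − Q) − ¼ ln(1 − 2Q).
1 − 2P − Q = 0.7546, giving −½ ln(0.7546) = 0.140784.
1 − 2Q = 0.6212, giving −¼ ln(0.6212) = 0.119026.
d = 0.140784 + 0.119026 = 0.259810.

0.260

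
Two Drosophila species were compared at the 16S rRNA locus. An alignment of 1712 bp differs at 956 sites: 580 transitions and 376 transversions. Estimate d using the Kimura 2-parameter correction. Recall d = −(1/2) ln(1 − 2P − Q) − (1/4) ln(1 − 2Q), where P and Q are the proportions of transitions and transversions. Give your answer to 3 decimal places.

P = 580/1712 ≈ 0.338785 and Q = 376/1712 ≈ 0.219626.
Under the Kimura two-parameter model, d = −½ ln(1 − 2P − Q) − ¼ ln(1 − 2Q).
1 − 2P − Q = 0.102804, giving −½ ln(0.102804) = 1.137466.
1 − 2Q = 0.560748, giving −¼ ln(0.560748) = 0.144621.
d = 1.137466 + 0.144621 = 1.282087.

1.282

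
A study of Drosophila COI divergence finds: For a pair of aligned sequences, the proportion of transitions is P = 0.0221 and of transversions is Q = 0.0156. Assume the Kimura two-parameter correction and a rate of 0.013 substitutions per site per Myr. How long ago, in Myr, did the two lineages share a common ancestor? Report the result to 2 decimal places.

1.49

Under the Kimura two-parameter model, d = −½ ln(1 − 2P − Q) − ¼ ln(1 − 2Q).
1 − 2P − Q = 0.9402, giving −½ ln(0.9402) = 0.030831.
1 − 2Q = 0.9688, giving −¼ ln(0.9688) = 0.007924.
d = 0.030831 + 0.007924 = 0.038755.
Under a molecular clock d = 2μt, so t = d/(2μ) = 0.038755 / (2 × 0.013) = 1.49 Myr.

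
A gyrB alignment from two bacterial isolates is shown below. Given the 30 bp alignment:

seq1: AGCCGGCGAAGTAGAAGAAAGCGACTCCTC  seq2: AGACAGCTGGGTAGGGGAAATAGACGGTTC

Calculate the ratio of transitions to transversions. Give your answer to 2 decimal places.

Transitions are A↔G and C↔T; transversions are all other mismatches.
Transitions: 6. Transversions: 6.
R = 6/6 = 1.00.

1.00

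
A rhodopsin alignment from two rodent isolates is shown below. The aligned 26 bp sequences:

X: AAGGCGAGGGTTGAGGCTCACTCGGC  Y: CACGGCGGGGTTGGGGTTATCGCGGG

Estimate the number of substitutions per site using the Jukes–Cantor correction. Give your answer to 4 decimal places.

0.6228

The sequences differ at 11 of 26 sites, so p = 11/26 ≈ 0.423077.
d = −(3/4) ln(1 − 4p/3) = −0.75 ln(1 − 0.564103) = −0.75 ln(0.435897)
  = −0.75 × (-0.830349) = 0.622762 substitutions/site.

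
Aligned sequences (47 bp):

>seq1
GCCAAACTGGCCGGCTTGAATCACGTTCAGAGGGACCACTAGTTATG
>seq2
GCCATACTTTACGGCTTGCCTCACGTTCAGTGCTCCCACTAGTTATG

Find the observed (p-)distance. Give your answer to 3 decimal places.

The sequences differ at 10 of 47 positions (sites 5, 9, 10, 11, 19, 20, 31, 33, 34, 35).
p = 10/47 = 0.212765… ≈ 0.213 (to 3 d.p.).

0.213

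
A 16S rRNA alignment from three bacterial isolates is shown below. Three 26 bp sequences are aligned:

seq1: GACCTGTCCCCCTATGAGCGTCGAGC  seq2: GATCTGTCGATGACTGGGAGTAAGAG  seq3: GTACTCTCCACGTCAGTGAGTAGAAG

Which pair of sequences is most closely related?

seq1–seq2: 14/26 differ, p = 0.538, d = 0.949.
seq1–seq3: 12/26 differ, p = 0.462, d = 0.717.
seq2–seq3: 10/26 differ, p = 0.385, d = 0.539.
The smallest distance is between seq2 and seq3.

seq2 and seq3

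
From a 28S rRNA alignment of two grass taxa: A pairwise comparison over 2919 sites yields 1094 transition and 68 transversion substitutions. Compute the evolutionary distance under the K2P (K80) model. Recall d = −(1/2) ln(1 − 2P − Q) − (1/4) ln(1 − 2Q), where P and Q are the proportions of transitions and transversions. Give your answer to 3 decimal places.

P = 1094/2919 ≈ 0.374786 and Q = 68/2919 ≈ 0.023296.
Under the Kimura two-parameter model, d = −½ ln(1 − 2P − Q) − ¼ ln(1 − 2Q).
1 − 2P − Q = 0.227132, giving −½ ln(0.227132) = 0.741112.
1 − 2Q = 0.953408, giving −¼ ln(0.953408) = 0.011928.
d = 0.741112 + 0.011928 = 0.753040.

0.753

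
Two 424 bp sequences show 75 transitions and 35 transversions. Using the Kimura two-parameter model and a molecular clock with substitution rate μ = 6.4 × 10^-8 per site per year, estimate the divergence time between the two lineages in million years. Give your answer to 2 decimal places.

P = 75/424 ≈ 0.176887 and Q = 35/424 ≈ 0.082547.
Under the Kimura two-parameter model, d = −½ ln(1 − 2P − Q) − ¼ ln(1 − 2Q).
1 − 2P − Q = 0.563679, giving −½ ln(0.563679) = 0.286635.
1 − 2Q = 0.834906, giving −¼ ln(0.834906) = 0.045109.
d = 0.286635 + 0.045109 = 0.331744.
Under a molecular clock d = 2μt, so t = d/(2μ) = 0.331744 / (2 × 6.4 × 10^-8) = 2.59 million years.

2.59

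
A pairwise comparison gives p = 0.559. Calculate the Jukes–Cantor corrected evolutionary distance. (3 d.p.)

1.026

d = −(3/4) ln(1 − 4p/3) = −0.75 ln(1 − 0.745333) = −0.75 ln(0.254667)
  = −0.75 × (-1.367798) = 1.025849 substitutions/site.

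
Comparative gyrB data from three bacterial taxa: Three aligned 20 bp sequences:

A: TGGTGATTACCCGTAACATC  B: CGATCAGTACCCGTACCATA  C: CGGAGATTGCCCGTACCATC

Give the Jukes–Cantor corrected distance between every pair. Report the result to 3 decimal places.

d(A,B) = 0.383, d(A,C) = 0.233, d(B,C) = 0.383

A–B: 6/20 sites differ → p = 0.3, d = −0.75 ln(1 − 0.4) = 0.383119 ≈ 0.383.
A–C: 4/20 sites differ → p = 0.2, d = −0.75 ln(1 − 0.266667) = 0.232617 ≈ 0.233.
B–C: 6/20 sites differ → p = 0.3, d = −0.75 ln(1 − 0.4) = 0.383119 ≈ 0.383.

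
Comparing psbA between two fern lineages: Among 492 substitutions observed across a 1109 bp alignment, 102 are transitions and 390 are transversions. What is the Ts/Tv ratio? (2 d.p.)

R = 102/390 = 0.261538… ≈ 0.26 (to 2 d.p.).

0.26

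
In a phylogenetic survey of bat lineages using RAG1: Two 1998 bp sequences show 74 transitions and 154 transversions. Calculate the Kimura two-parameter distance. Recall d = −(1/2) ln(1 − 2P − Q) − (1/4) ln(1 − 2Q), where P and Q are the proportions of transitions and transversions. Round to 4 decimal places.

0.1238

P = 74/1998 ≈ 0.037037 and Q = 154/1998 ≈ 0.077077.
Under the Kimura two-parameter model, d = −½ ln(1 − 2P − Q) − ¼ ln(1 − 2Q).
1 − 2P − Q = 0.848849, giving −½ ln(0.848849) = 0.081937.
1 − 2Q = 0.845846, giving −¼ ln(0.845846) = 0.041854.
d = 0.081937 + 0.041854 = 0.123791.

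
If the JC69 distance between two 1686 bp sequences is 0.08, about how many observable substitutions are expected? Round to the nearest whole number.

Invert JC69: p = (3/4)(1 − e^(−4d/3)) = 0.75 × (1 − e^(-0.106667)) = 0.75 × (1 − 0.898825) = 0.075881.
Expected differing sites = pL ≈ 0.075881 × 1686 = 127.935366 ≈ 128.

128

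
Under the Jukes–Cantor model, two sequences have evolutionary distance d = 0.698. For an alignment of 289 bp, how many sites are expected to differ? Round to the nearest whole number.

Invert JC69: p = (3/4)(1 − e^(−4d/3)) = 0.75 × (1 − e^(-0.930667)) = 0.75 × (1 − 0.394291) = 0.454282.
Expected differing sites = pL ≈ 0.454282 × 289 = 131.287498 ≈ 131.

131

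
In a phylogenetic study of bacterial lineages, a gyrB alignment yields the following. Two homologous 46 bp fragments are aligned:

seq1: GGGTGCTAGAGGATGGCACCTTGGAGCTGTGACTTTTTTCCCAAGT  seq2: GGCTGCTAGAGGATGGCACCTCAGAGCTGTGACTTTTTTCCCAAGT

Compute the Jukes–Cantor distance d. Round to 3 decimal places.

The sequences differ at 3 of 46 sites (3, 22, 23), so p = 3/46 ≈ 0.065217.
d = −(3/4) ln(1 − 4p/3) = −0.75 ln(1 − 0.086956) = −0.75 ln(0.913044)
  = −0.75 × (-0.090971) = 0.068228 substitutions/site.

0.068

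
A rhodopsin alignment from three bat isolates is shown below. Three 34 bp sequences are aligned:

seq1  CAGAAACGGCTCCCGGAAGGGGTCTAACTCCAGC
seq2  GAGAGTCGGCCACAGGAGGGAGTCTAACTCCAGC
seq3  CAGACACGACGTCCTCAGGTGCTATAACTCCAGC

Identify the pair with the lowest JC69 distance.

seq1 and seq2

seq1–seq2: 8/34 differ, p = 0.235, d = 0.282.
seq1–seq3: 10/34 differ, p = 0.294, d = 0.373.
seq2–seq3: 13/34 differ, p = 0.382, d = 0.535.
The smallest distance is between seq1 and seq2.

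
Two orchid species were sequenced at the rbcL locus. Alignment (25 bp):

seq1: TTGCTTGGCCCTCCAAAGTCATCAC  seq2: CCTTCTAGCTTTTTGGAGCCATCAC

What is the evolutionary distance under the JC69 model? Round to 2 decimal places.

0.89

The sequences differ at 13 of 25 sites, so p = 13/25 = 0.52.
d = −(3/4) ln(1 − 4p/3) = −0.75 ln(1 − 0.693333) = −0.75 ln(0.306667)
  = −0.75 × (-1.181993) = 0.886495 substitutions/site.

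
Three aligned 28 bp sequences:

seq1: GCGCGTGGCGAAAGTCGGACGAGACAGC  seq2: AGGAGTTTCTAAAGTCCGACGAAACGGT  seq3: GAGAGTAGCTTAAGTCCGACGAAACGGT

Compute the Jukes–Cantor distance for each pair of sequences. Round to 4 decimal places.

d(seq1,seq2) = 0.4850, d(seq1,seq3) = 0.4197, d(seq2,seq3) = 0.2040

seq1–seq2: 10/28 sites differ → p ≈ 0.357143, d = −0.75 ln(1 − 0.476191) = 0.484971 ≈ 0.4850.
seq1–seq3: 9/28 sites differ → p ≈ 0.321429, d = −0.75 ln(1 − 0.428572) = 0.419713 ≈ 0.4197.
seq2–seq3: 5/28 sites differ → p ≈ 0.178571, d = −0.75 ln(1 − 0.238095) = 0.203950 ≈ 0.2040.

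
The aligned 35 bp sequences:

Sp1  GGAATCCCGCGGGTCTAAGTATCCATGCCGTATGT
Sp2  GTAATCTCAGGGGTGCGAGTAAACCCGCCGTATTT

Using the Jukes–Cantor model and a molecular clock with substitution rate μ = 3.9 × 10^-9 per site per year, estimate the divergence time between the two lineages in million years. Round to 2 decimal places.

58.74

The sequences differ at 12 of 35 sites, so p = 12/35 ≈ 0.342857.
d = −(3/4) ln(1 − 4p/3) = −0.75 ln(1 − 0.457143) = −0.75 ln(0.542857)
  = −0.75 × (-0.610909) = 0.458182 substitutions/site.
Under a molecular clock d = 2μt, so t = d/(2μ) = 0.458182 / (2 × 3.9 × 10^-9) = 58.74 million years.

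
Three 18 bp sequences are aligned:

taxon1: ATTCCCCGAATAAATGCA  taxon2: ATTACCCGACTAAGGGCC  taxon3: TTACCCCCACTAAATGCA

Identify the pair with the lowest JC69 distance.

taxon1–taxon2: 5/18 differ, p = 0.278, d = 0.347.
taxon1–taxon3: 4/18 differ, p = 0.222, d = 0.264.
taxon2–taxon3: 7/18 differ, p = 0.389, d = 0.548.
The smallest distance is between taxon1 and taxon3.

taxon1 and taxon3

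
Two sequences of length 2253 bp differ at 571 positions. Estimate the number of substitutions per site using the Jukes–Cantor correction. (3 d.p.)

p = 571/2253 ≈ 0.25344.
d = −(3/4) ln(1 − 4p/3) = −0.75 ln(1 − 0.33792) = −0.75 ln(0.66208)
  = −0.75 × (-0.412369) = 0.309277 substitutions/site.

0.309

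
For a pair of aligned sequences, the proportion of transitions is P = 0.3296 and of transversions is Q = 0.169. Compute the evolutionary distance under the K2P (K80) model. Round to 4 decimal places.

0.9838

Under the Kimura two-parameter model, d = −½ ln(1 − 2P − Q) − ¼ ln(1 − 2Q).
1 − 2P − Q = 0.1718, giving −½ ln(0.1718) = 0.880712.
1 − 2Q = 0.662, giving −¼ ln(0.662) = 0.103122.
d = 0.880712 + 0.103122 = 0.983834.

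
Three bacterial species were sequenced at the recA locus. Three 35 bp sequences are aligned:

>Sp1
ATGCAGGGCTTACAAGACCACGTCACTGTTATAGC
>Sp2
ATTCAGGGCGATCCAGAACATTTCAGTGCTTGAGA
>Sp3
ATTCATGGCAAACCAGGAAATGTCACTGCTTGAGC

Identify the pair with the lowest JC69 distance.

Sp2 and Sp3

Sp1–Sp2: 13/35 differ, p = 0.371, d = 0.513.
Sp1–Sp3: 12/35 differ, p = 0.343, d = 0.458.
Sp2–Sp3: 8/35 differ, p = 0.229, d = 0.273.
The smallest distance is between Sp2 and Sp3.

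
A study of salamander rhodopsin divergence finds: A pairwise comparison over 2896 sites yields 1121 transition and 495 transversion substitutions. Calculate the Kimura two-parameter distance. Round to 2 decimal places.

P = 1121/2896 ≈ 0.387086 and Q = 495/2896 ≈ 0.170925.
Under the Kimura two-parameter model, d = −½ ln(1 − 2P − Q) − ¼ ln(1 − 2Q).
1 − 2P − Q = 0.054903, giving −½ ln(0.054903) = 1.451094.
1 − 2Q = 0.65815, giving −¼ ln(0.65815) = 0.104581.
d = 1.451094 + 0.104581 = 1.555675.

1.56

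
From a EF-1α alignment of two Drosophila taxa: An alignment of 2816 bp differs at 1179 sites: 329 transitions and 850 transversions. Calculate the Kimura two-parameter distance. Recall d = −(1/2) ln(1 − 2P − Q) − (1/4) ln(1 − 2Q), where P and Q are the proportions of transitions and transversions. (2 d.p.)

P = 329/2816 ≈ 0.116832 and Q = 850/2816 ≈ 0.301847.
Under the Kimura two-parameter model, d = −½ ln(1 − 2P − Q) − ¼ ln(1 − 2Q).
1 − 2P − Q = 0.464489, giving −½ ln(0.464489) = 0.383409.
1 − 2Q = 0.396306, giving −¼ ln(0.396306) = 0.231392.
d = 0.383409 + 0.231392 = 0.614801.

0.61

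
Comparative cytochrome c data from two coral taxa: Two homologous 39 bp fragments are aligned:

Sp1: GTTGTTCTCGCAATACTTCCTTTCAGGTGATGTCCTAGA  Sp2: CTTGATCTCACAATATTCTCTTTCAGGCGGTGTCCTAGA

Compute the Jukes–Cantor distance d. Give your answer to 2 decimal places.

0.24

The sequences differ at 8 of 39 sites (1, 5, 10, 16, 18, 19, 28, 30), so p = 8/39 ≈ 0.205128.
d = −(3/4) ln(1 − 4p/3) = −0.75 ln(1 − 0.273504) = −0.75 ln(0.726496)
  = −0.75 × (-0.319522) = 0.239642 substitutions/site.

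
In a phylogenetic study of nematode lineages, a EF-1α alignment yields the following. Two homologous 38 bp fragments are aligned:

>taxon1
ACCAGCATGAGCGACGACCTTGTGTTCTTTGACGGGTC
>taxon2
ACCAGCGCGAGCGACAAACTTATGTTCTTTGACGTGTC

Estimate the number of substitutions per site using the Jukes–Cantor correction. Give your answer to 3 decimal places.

0.177

The sequences differ at 6 of 38 sites (7, 8, 16, 18, 22, 35), so p = 6/38 ≈ 0.157895.
d = −(3/4) ln(1 − 4p/3) = −0.75 ln(1 − 0.210527) = −0.75 ln(0.789473)
  = −0.75 × (-0.236390) = 0.177293 substitutions/site.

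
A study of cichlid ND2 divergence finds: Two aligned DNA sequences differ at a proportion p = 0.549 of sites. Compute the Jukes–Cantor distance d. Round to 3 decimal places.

0.988

d = −(3/4) ln(1 − 4p/3) = −0.75 ln(1 − 0.732) = −0.75 ln(0.268)
  = −0.75 × (-1.316768) = 0.987576 substitutions/site.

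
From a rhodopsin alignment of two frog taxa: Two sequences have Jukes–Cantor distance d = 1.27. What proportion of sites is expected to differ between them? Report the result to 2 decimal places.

p = (3/4)(1 − e^(−4d/3)) = 0.75 × (1 − e^(-1.693333)) = 0.75 × (1 − 0.183906) = 0.612071.

0.61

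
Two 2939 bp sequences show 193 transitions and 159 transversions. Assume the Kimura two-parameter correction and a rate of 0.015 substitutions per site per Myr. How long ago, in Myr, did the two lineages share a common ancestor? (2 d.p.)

P = 193/2939 ≈ 0.065669 and Q = 159/2939 ≈ 0.0541.
Under the Kimura two-parameter model, d = −½ ln(1 − 2P − Q) − ¼ ln(1 − 2Q).
1 − 2P − Q = 0.814562, giving −½ ln(0.814562) = 0.102552.
1 − 2Q = 0.8918, giving −¼ ln(0.8918) = 0.028628.
d = 0.102552 + 0.028628 = 0.131180.
Under a molecular clock d = 2μt, so t = d/(2μ) = 0.131180 / (2 × 0.015) = 4.37 Myr.

4.37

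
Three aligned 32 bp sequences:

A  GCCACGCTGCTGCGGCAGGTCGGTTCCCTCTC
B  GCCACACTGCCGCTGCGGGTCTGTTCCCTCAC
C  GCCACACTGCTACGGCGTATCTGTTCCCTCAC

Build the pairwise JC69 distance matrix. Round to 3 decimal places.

d(A,B) = 0.216, d(A,C) = 0.259, d(B,C) = 0.175

A–B: 6/32 sites differ → p = 0.1875, d = −0.75 ln(1 − 0.25) = 0.215762 ≈ 0.216.
A–C: 7/32 sites differ → p = 0.21875, d = −0.75 ln(1 − 0.291667) = 0.258631 ≈ 0.259.
B–C: 5/32 sites differ → p = 0.15625, d = −0.75 ln(1 − 0.208333) = 0.175211 ≈ 0.175.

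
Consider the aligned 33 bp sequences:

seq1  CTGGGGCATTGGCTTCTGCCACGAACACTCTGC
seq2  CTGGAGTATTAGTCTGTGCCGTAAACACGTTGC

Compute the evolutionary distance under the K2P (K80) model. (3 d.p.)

0.498

Of 33 sites, 9 differences are transitions and 2 are transversions, so P = 9/33 ≈ 0.272727 and Q = 2/33 ≈ 0.060606.
Under the Kimura two-parameter model, d = −½ ln(1 − 2P − Q) − ¼ ln(1 − 2Q).
1 − 2P − Q = 0.39394, giving −½ ln(0.39394) = 0.465778.
1 − 2Q = 0.878788, giving −¼ ln(0.878788) = 0.032303.
d = 0.465778 + 0.032303 = 0.498081.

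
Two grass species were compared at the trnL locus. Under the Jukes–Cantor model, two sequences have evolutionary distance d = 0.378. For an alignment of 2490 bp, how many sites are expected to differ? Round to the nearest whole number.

Invert JC69: p = (3/4)(1 − e^(−4d/3)) = 0.75 × (1 − e^(-0.504)) = 0.75 × (1 − 0.604109) = 0.296918.
Expected differing sites = pL ≈ 0.296918 × 2490 = 739.32582 ≈ 739.

739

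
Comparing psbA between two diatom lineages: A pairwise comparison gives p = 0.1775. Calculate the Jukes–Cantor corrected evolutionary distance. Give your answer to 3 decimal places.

d = −(3/4) ln(1 − 4p/3) = −0.75 ln(1 − 0.236667) = −0.75 ln(0.763333)
  = −0.75 × (-0.270061) = 0.202546 substitutions/site.

0.203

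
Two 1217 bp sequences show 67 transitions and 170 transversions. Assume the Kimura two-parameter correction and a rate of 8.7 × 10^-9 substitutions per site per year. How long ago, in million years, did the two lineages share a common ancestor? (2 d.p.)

12.97

P = 67/1217 ≈ 0.055053 and Q = 170/1217 ≈ 0.139688.
Under the Kimura two-parameter model, d = −½ ln(1 − 2P − Q) − ¼ ln(1 − 2Q).
1 − 2P − Q = 0.750206, giving −½ ln(0.750206) = 0.143704.
1 − 2Q = 0.720624, giving −¼ ln(0.720624) = 0.081909.
d = 0.143704 + 0.081909 = 0.225613.
Under a molecular clock d = 2μt, so t = d/(2μ) = 0.225613 / (2 × 8.7 × 10^-9) = 12.97 million years.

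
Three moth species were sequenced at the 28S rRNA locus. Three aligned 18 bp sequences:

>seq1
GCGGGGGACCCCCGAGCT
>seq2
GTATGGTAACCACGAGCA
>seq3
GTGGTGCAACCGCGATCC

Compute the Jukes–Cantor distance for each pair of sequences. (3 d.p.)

d(seq1,seq2) = 0.548, d(seq1,seq3) = 0.548, d(seq2,seq3) = 0.548

seq1–seq2: 7/18 sites differ → p ≈ 0.388889, d = −0.75 ln(1 − 0.518519) = 0.548166 ≈ 0.548.
seq1–seq3: 7/18 sites differ → p ≈ 0.388889, d = −0.75 ln(1 − 0.518519) = 0.548166 ≈ 0.548.
seq2–seq3: 7/18 sites differ → p ≈ 0.388889, d = −0.75 ln(1 − 0.518519) = 0.548166 ≈ 0.548.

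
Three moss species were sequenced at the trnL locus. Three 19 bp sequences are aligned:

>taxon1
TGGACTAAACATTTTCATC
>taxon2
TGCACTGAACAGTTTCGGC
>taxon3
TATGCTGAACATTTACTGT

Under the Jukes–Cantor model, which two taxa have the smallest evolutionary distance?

taxon1–taxon2: 5/19 differ, p = 0.263, d = 0.324.
taxon1–taxon3: 8/19 differ, p = 0.421, d = 0.618.
taxon2–taxon3: 7/19 differ, p = 0.368, d = 0.507.
The smallest distance is between taxon1 and taxon2.

taxon1 and taxon2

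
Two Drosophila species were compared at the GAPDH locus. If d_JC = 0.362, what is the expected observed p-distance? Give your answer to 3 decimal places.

0.287

p = (3/4)(1 − e^(−4d/3)) = 0.75 × (1 − e^(-0.482667)) = 0.75 × (1 − 0.617135) = 0.287149.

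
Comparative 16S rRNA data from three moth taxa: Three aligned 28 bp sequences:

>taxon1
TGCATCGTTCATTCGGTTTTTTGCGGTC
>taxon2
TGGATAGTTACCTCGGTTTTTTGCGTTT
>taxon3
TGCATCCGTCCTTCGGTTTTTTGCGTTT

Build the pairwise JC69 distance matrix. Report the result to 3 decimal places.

taxon1–taxon2: 7/28 sites differ → p = 0.25, d = −0.75 ln(1 − 0.333333) = 0.304098 ≈ 0.304.
taxon1–taxon3: 5/28 sites differ → p ≈ 0.178571, d = −0.75 ln(1 − 0.238095) = 0.203950 ≈ 0.204.
taxon2–taxon3: 6/28 sites differ → p ≈ 0.214286, d = −0.75 ln(1 − 0.285715) = 0.252355 ≈ 0.252.

d(taxon1,taxon2) = 0.304, d(taxon1,taxon3) = 0.204, d(taxon2,taxon3) = 0.252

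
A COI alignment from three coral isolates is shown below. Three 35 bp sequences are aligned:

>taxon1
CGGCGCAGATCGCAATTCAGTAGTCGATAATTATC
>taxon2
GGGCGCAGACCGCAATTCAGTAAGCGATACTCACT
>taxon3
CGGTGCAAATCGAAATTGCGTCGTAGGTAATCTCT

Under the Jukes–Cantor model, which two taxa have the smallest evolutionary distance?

taxon1–taxon2: 8/35 differ, p = 0.229, d = 0.273.
taxon1–taxon3: 12/35 differ, p = 0.343, d = 0.458.
taxon2–taxon3: 14/35 differ, p = 0.400, d = 0.572.
The smallest distance is between taxon1 and taxon2.

taxon1 and taxon2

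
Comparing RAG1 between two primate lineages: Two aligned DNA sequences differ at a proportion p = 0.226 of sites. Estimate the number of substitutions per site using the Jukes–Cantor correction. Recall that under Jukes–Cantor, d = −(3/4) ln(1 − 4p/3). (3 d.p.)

d = −(3/4) ln(1 − 4p/3) = −0.75 ln(1 − 0.301333) = −0.75 ln(0.698667)
  = −0.75 × (-0.358581) = 0.268936 substitutions/site.

0.269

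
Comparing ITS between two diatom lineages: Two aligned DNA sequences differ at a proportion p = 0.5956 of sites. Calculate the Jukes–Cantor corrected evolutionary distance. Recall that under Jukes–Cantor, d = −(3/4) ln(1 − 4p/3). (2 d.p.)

d = −(3/4) ln(1 − 4p/3) = −0.75 ln(1 − 0.794133) = −0.75 ln(0.205867)
  = −0.75 × (-1.580525) = 1.185394 substitutions/site.

1.19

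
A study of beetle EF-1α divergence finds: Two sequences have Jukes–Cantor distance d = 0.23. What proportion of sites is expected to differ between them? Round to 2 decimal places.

0.20

p = (3/4)(1 − e^(−4d/3)) = 0.75 × (1 − e^(-0.306667)) = 0.75 × (1 − 0.735896) = 0.198078.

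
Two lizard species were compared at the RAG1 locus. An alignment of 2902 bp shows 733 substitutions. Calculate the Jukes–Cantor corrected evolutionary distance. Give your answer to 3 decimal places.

p = 733/2902 ≈ 0.252584.
d = −(3/4) ln(1 − 4p/3) = −0.75 ln(1 − 0.336779) = −0.75 ln(0.663221)
  = −0.75 × (-0.410647) = 0.307985 substitutions/site.

0.308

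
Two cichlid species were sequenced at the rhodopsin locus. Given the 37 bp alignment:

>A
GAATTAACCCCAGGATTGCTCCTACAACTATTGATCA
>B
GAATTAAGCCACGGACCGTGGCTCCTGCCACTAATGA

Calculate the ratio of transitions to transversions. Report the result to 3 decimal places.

Transitions are A↔G and C↔T; transversions are all other mismatches.
Transitions: 7. Transversions: 8.
R = 7/8 = 0.875.

0.875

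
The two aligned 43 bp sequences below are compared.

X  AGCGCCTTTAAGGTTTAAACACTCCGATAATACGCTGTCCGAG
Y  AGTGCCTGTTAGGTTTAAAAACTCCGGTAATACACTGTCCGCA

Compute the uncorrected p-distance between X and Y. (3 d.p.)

The sequences differ at 8 of 43 positions (sites 3, 8, 10, 20, 27, 34, 42, 43).
p = 8/43 = 0.186046… ≈ 0.186 (to 3 d.p.).

0.186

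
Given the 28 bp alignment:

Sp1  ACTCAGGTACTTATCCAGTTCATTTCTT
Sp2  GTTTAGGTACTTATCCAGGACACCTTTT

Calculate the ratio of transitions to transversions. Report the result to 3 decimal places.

Transitions are A↔G and C↔T; transversions are all other mismatches.
Transitions: 6. Transversions: 2.
R = 6/2 = 3.000.

3.000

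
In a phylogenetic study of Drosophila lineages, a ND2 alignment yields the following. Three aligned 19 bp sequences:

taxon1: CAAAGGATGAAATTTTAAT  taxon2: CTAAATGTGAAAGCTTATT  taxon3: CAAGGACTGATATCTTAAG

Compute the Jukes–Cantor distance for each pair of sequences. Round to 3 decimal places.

taxon1–taxon2: 7/19 sites differ → p ≈ 0.368421, d = −0.75 ln(1 − 0.491228) = 0.506816 ≈ 0.507.
taxon1–taxon3: 6/19 sites differ → p ≈ 0.315789, d = −0.75 ln(1 − 0.421052) = 0.409907 ≈ 0.410.
taxon2–taxon3: 9/19 sites differ → p ≈ 0.473684, d = −0.75 ln(1 − 0.631579) = 0.748897 ≈ 0.749.

d(taxon1,taxon2) = 0.507, d(taxon1,taxon3) = 0.410, d(taxon2,taxon3) = 0.749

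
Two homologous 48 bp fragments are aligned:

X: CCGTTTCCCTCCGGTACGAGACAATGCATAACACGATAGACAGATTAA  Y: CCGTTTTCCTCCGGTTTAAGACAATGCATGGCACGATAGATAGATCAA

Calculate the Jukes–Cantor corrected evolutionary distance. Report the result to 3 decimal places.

0.188

The sequences differ at 8 of 48 sites (7, 16, 17, 18, 30, 31, 41, 46), so p = 8/48 ≈ 0.166667.
d = −(3/4) ln(1 − 4p/3) = −0.75 ln(1 − 0.222223) = −0.75 ln(0.777777)
  = −0.75 × (-0.251315) = 0.188486 substitutions/site.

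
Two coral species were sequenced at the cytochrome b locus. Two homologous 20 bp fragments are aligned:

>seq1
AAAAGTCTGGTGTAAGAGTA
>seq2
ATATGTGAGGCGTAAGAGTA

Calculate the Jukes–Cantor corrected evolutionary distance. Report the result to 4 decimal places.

0.3041

The sequences differ at 5 of 20 sites (2, 4, 7, 8, 11), so p = 5/20 = 0.25.
d = −(3/4) ln(1 − 4p/3) = −0.75 ln(1 − 0.333333) = −0.75 ln(0.666667)
  = −0.75 × (-0.405465) = 0.304099 substitutions/site.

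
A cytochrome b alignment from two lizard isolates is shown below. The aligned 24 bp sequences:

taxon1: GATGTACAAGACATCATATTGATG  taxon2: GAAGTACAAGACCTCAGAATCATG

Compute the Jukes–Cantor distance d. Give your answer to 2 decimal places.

The sequences differ at 5 of 24 sites (3, 13, 17, 19, 21), so p = 5/24 ≈ 0.208333.
d = −(3/4) ln(1 − 4p/3) = −0.75 ln(1 − 0.277777) = −0.75 ln(0.722223)
  = −0.75 × (-0.325421) = 0.244066 substitutions/site.

0.24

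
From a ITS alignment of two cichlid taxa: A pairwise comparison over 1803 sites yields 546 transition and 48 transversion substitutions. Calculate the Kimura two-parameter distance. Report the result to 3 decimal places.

0.514

P = 546/1803 ≈ 0.302829 and Q = 48/1803 ≈ 0.026622.
Under the Kimura two-parameter model, d = −½ ln(1 − 2P − Q) − ¼ ln(1 − 2Q).
1 − 2P − Q = 0.36772, giving −½ ln(0.36772) = 0.500217.
1 − 2Q = 0.946756, giving −¼ ln(0.946756) = 0.013678.
d = 0.500217 + 0.013678 = 0.513895.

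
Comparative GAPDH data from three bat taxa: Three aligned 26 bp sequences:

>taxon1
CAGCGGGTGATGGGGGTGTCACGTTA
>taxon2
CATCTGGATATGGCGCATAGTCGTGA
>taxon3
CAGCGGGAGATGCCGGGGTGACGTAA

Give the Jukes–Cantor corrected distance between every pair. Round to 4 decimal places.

d(taxon1,taxon2) = 0.7166, d(taxon1,taxon3) = 0.2758, d(taxon2,taxon3) = 0.5393

taxon1–taxon2: 12/26 sites differ → p ≈ 0.461538, d = −0.75 ln(1 − 0.615384) = 0.716632 ≈ 0.7166.
taxon1–taxon3: 6/26 sites differ → p ≈ 0.230769, d = −0.75 ln(1 − 0.307692) = 0.275793 ≈ 0.2758.
taxon2–taxon3: 10/26 sites differ → p ≈ 0.384615, d = −0.75 ln(1 − 0.51282) = 0.539341 ≈ 0.5393.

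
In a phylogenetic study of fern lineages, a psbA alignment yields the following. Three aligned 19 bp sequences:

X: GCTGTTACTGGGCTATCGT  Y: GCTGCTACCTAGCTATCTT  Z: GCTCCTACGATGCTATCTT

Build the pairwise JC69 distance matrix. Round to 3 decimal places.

X–Y: 5/19 sites differ → p ≈ 0.263158, d = −0.75 ln(1 − 0.350877) = 0.324100 ≈ 0.324.
X–Z: 6/19 sites differ → p ≈ 0.315789, d = −0.75 ln(1 − 0.421052) = 0.409907 ≈ 0.410.
Y–Z: 4/19 sites differ → p ≈ 0.210526, d = −0.75 ln(1 − 0.280701) = 0.247109 ≈ 0.247.

d(X,Y) = 0.324, d(X,Z) = 0.410, d(Y,Z) = 0.247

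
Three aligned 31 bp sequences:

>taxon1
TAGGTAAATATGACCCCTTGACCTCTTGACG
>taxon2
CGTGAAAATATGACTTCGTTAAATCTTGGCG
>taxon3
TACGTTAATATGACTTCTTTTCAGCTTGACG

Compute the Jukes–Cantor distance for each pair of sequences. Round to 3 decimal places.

taxon1–taxon2: 11/31 sites differ → p ≈ 0.354839, d = −0.75 ln(1 − 0.473119) = 0.480585 ≈ 0.481.
taxon1–taxon3: 8/31 sites differ → p ≈ 0.258065, d = −0.75 ln(1 − 0.344087) = 0.316295 ≈ 0.316.
taxon2–taxon3: 10/31 sites differ → p ≈ 0.322581, d = −0.75 ln(1 − 0.430108) = 0.421731 ≈ 0.422.

d(taxon1,taxon2) = 0.481, d(taxon1,taxon3) = 0.316, d(taxon2,taxon3) = 0.422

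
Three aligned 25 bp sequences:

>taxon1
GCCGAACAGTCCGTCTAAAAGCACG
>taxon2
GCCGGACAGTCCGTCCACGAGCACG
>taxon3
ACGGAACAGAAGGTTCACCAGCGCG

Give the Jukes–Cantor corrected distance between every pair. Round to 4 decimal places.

d(taxon1,taxon2) = 0.1800, d(taxon1,taxon3) = 0.5716, d(taxon2,taxon3) = 0.4904

taxon1–taxon2: 4/25 sites differ → p = 0.16, d = −0.75 ln(1 − 0.213333) = 0.179963 ≈ 0.1800.
taxon1–taxon3: 10/25 sites differ → p = 0.4, d = −0.75 ln(1 − 0.533333) = 0.571605 ≈ 0.5716.
taxon2–taxon3: 9/25 sites differ → p = 0.36, d = −0.75 ln(1 − 0.48) = 0.490445 ≈ 0.4904.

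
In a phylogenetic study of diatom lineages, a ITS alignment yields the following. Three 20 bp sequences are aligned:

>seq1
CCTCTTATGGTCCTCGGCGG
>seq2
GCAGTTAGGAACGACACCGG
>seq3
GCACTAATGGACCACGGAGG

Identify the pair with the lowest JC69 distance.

seq1–seq2: 10/20 differ, p = 0.500, d = 0.824.
seq1–seq3: 6/20 differ, p = 0.300, d = 0.383.
seq2–seq3: 8/20 differ, p = 0.400, d = 0.572.
The smallest distance is between seq1 and seq3.

seq1 and seq3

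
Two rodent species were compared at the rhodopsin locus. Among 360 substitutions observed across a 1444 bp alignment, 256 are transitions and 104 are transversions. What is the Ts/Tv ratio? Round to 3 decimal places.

R = 256/104 = 2.461538… ≈ 2.462 (to 3 d.p.).

2.462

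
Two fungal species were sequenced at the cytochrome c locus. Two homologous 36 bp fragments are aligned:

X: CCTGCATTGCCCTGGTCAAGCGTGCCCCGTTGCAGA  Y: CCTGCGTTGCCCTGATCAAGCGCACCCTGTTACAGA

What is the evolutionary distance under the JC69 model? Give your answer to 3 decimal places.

0.188

The sequences differ at 6 of 36 sites (6, 15, 23, 24, 28, 32), so p = 6/36 ≈ 0.166667.
d = −(3/4) ln(1 − 4p/3) = −0.75 ln(1 − 0.222223) = −0.75 ln(0.777777)
  = −0.75 × (-0.251315) = 0.188486 substitutions/site.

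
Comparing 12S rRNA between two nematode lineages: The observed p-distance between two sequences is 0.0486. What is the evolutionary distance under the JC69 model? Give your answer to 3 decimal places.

0.050

d = −(3/4) ln(1 − 4p/3) = −0.75 ln(1 − 0.0648) = −0.75 ln(0.9352)
  = −0.75 × (-0.066995) = 0.050246 substitutions/site.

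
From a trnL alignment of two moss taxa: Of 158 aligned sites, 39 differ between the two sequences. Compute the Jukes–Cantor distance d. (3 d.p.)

p = 39/158 ≈ 0.246835.
d = −(3/4) ln(1 − 4p/3) = −0.75 ln(1 − 0.329113) = −0.75 ln(0.670887)
  = −0.75 × (-0.399155) = 0.299366 substitutions/site.

0.299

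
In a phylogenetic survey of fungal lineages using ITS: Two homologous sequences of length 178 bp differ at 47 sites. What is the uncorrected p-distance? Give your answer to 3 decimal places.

p = 47/178 = 0.264044… ≈ 0.264 (to 3 d.p.).

0.264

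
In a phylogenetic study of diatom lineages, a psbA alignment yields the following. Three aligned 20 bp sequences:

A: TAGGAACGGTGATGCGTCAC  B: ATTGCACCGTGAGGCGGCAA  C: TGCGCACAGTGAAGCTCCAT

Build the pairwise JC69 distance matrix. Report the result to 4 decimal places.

A–B: 8/20 sites differ → p = 0.4, d = −0.75 ln(1 − 0.533333) = 0.571605 ≈ 0.5716.
A–C: 8/20 sites differ → p = 0.4, d = −0.75 ln(1 − 0.533333) = 0.571605 ≈ 0.5716.
B–C: 8/20 sites differ → p = 0.4, d = −0.75 ln(1 − 0.533333) = 0.571605 ≈ 0.5716.

d(A,B) = 0.5716, d(A,C) = 0.5716, d(B,C) = 0.5716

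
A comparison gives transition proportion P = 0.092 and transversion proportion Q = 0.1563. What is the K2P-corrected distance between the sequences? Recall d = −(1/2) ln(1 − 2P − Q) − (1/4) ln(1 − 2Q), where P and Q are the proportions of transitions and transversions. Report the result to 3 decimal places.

0.302

Under the Kimura two-parameter model, d = −½ ln(1 − 2P − Q) − ¼ ln(1 − 2Q).
1 − 2P − Q = 0.6597, giving −½ ln(0.6597) = 0.207985.
1 − 2Q = 0.6874, giving −¼ ln(0.6874) = 0.093710.
d = 0.207985 + 0.093710 = 0.301695.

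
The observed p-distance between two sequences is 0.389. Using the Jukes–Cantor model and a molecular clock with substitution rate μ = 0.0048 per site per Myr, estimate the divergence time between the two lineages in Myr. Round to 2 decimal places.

d = −(3/4) ln(1 − 4p/3) = −0.75 ln(1 − 0.518667) = −0.75 ln(0.481333)
  = −0.75 × (-0.731196) = 0.548397 substitutions/site.
Under a molecular clock d = 2μt, so t = d/(2μ) = 0.548397 / (2 × 0.0048) = 57.12 Myr.

57.12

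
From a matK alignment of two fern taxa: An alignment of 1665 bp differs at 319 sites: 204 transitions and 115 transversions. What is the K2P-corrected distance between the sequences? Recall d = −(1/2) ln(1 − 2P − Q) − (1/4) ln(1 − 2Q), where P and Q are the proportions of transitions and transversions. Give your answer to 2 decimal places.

0.23

P = 204/1665 ≈ 0.122523 and Q = 115/1665 ≈ 0.069069.
Under the Kimura two-parameter model, d = −½ ln(1 − 2P − Q) − ¼ ln(1 − 2Q).
1 − 2P − Q = 0.685885, giving −½ ln(0.685885) = 0.188523.
1 − 2Q = 0.861862, giving −¼ ln(0.861862) = 0.037165.
d = 0.188523 + 0.037165 = 0.225688.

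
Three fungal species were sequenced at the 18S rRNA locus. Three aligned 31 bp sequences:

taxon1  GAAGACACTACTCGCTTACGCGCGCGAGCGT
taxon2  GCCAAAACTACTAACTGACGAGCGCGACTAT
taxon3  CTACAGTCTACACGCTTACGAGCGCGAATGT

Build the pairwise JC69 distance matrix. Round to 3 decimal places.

taxon1–taxon2: 11/31 sites differ → p ≈ 0.354839, d = −0.75 ln(1 − 0.473119) = 0.480585 ≈ 0.481.
taxon1–taxon3: 9/31 sites differ → p ≈ 0.290323, d = −0.75 ln(1 − 0.387097) = 0.367161 ≈ 0.367.
taxon2–taxon3: 12/31 sites differ → p ≈ 0.387097, d = −0.75 ln(1 − 0.516129) = 0.544453 ≈ 0.544.

d(taxon1,taxon2) = 0.481, d(taxon1,taxon3) = 0.367, d(taxon2,taxon3) = 0.544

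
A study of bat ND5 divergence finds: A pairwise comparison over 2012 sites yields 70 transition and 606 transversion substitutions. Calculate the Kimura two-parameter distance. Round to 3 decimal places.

P = 70/2012 ≈ 0.034791 and Q = 606/2012 ≈ 0.301193.
Under the Kimura two-parameter model, d = −½ ln(1 − 2P − Q) − ¼ ln(1 − 2Q).
1 − 2P − Q = 0.629225, giving −½ ln(0.629225) = 0.231633.
1 − 2Q = 0.397614, giving −¼ ln(0.397614) = 0.230568.
d = 0.231633 + 0.230568 = 0.462201.

0.462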